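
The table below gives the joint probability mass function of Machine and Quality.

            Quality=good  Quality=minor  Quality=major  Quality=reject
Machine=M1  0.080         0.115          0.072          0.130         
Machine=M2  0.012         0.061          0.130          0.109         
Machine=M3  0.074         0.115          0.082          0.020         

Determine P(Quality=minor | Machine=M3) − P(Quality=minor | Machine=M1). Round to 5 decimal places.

0.10552

P(Machine=M3) = 0.074 + 0.115 + 0.082 + 0.020 = 0.291; P(Quality=minor | Machine=M3) = 0.115/0.291 = 0.395189.
P(Machine=M1) = 0.080 + 0.115 + 0.072 + 0.130 = 0.397; P(Quality=minor | Machine=M1) = 0.115/0.397 = 0.289673.
Difference = 0.10552.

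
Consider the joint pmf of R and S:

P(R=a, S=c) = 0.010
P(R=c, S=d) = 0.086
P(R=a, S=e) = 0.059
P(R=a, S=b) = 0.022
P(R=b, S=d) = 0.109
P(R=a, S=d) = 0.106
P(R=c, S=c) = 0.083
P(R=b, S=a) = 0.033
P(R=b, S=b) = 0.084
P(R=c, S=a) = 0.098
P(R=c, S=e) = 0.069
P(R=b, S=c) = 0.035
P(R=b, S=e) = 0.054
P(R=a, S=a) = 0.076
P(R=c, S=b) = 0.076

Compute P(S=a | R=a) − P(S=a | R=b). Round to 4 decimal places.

P(R=a) = 0.076 + 0.022 + 0.010 + 0.106 + 0.059 = 0.273; P(S=a | R=a) = 0.076/0.273 = 0.27839.
P(R=b) = 0.033 + 0.084 + 0.035 + 0.109 + 0.054 = 0.315; P(S=a | R=b) = 0.033/0.315 = 0.10476.
Difference = 0.1736.

0.1736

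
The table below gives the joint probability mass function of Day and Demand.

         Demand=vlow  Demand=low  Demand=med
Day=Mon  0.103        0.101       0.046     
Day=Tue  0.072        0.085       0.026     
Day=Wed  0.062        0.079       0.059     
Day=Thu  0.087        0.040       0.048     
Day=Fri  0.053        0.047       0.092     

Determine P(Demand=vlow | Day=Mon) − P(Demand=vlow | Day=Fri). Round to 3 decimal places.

P(Day=Mon) = 0.103 + 0.101 + 0.046 = 0.250; P(Demand=vlow | Day=Mon) = 0.103/0.250 = 0.4120.
P(Day=Fri) = 0.053 + 0.047 + 0.092 = 0.192; P(Demand=vlow | Day=Fri) = 0.053/0.192 = 0.2760.
Difference = 0.136.

0.136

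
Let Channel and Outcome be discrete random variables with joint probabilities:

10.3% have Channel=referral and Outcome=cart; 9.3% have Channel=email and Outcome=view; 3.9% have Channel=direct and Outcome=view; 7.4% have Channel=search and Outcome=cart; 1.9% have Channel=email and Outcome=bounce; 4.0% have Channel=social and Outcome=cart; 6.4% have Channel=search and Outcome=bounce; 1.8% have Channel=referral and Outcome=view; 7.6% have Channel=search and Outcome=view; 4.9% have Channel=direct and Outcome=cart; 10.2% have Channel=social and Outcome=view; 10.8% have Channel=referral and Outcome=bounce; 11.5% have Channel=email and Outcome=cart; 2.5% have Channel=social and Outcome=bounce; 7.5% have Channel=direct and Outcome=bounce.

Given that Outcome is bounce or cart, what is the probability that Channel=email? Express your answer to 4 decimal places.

0.1994

P(Outcome=bounce) = 0.019 + 0.064 + 0.025 + 0.075 + 0.108 = 0.291.
P(Outcome=cart) = 0.115 + 0.074 + 0.040 + 0.049 + 0.103 = 0.381.
P(Outcome ∈ {bounce, cart}) = 0.291 + 0.381 = 0.672; P(Channel=email, Outcome ∈ {bounce, cart}) = 0.019 + 0.115 = 0.134.
P(Channel=email | Outcome ∈ {bounce, cart}) = 0.134/0.672 = 0.1994.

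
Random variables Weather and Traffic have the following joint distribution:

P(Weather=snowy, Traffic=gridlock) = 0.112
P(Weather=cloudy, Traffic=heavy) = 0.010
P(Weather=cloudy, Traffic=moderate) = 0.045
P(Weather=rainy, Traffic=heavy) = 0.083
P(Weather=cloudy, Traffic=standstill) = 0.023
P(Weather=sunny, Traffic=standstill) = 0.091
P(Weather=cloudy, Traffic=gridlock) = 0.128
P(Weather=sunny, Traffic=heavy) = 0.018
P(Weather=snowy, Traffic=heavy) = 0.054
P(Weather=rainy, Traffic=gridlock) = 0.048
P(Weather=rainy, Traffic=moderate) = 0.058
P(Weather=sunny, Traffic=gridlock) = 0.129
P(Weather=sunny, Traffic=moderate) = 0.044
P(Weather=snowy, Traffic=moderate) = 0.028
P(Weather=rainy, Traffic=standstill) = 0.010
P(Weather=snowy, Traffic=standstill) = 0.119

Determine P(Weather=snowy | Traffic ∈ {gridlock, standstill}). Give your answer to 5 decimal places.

P(Traffic=gridlock) = 0.129 + 0.128 + 0.048 + 0.112 = 0.417.
P(Traffic=standstill) = 0.091 + 0.023 + 0.010 + 0.119 = 0.243.
P(Traffic ∈ {gridlock, standstill}) = 0.417 + 0.243 = 0.660; P(Weather=snowy, Traffic ∈ {gridlock, standstill}) = 0.112 + 0.119 = 0.231.
P(Weather=snowy | Traffic ∈ {gridlock, standstill}) = 0.231/0.660 = 0.35000.

0.35000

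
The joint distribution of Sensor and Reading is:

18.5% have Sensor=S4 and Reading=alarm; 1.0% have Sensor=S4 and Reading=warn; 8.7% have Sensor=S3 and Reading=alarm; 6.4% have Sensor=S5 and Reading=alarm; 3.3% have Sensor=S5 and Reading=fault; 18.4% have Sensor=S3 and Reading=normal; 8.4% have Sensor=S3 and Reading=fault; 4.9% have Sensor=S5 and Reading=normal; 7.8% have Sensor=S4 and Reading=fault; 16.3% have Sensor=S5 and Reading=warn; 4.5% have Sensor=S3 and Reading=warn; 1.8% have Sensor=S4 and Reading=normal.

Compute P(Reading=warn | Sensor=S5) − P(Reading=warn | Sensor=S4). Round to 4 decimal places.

P(Sensor=S5) = 0.049 + 0.163 + 0.064 + 0.033 = 0.309; P(Reading=warn | Sensor=S5) = 0.163/0.309 = 0.52751.
P(Sensor=S4) = 0.018 + 0.010 + 0.185 + 0.078 = 0.291; P(Reading=warn | Sensor=S4) = 0.010/0.291 = 0.03436.
Difference = 0.4931.

0.4931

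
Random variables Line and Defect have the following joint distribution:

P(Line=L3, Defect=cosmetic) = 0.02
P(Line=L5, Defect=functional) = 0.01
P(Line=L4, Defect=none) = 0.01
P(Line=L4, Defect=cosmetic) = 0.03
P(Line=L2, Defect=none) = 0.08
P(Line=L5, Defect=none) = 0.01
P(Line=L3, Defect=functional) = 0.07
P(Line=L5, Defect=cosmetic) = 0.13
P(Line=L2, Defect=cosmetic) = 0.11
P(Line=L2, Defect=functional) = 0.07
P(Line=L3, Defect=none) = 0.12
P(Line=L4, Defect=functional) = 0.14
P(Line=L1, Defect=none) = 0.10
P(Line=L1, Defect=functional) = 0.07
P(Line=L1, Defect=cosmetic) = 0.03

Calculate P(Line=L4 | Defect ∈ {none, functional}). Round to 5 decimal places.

P(Defect=none) = 0.10 + 0.08 + 0.12 + 0.01 + 0.01 = 0.32.
P(Defect=functional) = 0.07 + 0.07 + 0.07 + 0.14 + 0.01 = 0.36.
P(Defect ∈ {none, functional}) = 0.32 + 0.36 = 0.68; P(Line=L4, Defect ∈ {none, functional}) = 0.01 + 0.14 = 0.15.
P(Line=L4 | Defect ∈ {none, functional}) = 0.15/0.68 = 0.22059.

0.22059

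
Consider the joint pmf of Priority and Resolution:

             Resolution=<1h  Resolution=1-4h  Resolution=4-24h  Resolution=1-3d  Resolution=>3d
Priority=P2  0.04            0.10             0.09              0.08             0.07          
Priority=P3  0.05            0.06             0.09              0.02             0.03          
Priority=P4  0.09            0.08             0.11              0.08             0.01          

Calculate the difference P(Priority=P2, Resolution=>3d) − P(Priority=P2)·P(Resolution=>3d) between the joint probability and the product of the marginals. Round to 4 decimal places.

0.0282

P(Priority=P2) = 0.04 + 0.10 + 0.09 + 0.08 + 0.07 = 0.38.
P(Resolution=>3d) = 0.07 + 0.03 + 0.01 = 0.11.
P(Priority=P2, Resolution=>3d) − P(Priority=P2)P(Resolution=>3d) = 0.07 − 0.38×0.11 = 0.0282.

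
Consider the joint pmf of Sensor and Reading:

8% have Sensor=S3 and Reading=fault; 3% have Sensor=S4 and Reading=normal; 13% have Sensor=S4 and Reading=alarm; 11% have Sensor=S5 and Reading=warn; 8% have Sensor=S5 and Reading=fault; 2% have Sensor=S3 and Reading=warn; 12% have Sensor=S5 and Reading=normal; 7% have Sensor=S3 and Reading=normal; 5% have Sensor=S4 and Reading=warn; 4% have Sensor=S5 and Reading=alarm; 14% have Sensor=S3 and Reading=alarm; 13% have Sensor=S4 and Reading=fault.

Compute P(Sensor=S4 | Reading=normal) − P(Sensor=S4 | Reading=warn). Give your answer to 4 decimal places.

P(Reading=normal) = 0.07 + 0.03 + 0.12 = 0.22; P(Sensor=S4 | Reading=normal) = 0.03/0.22 = 0.13636.
P(Reading=warn) = 0.02 + 0.05 + 0.11 = 0.18; P(Sensor=S4 | Reading=warn) = 0.05/0.18 = 0.27778.
Difference = -0.1414.

-0.1414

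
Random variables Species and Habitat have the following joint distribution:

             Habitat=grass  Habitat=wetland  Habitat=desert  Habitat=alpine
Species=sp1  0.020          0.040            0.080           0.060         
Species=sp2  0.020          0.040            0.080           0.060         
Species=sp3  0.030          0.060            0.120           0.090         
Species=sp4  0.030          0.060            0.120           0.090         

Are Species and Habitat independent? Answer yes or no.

Every cell satisfies P(Species,Habitat) = P(Species)·P(Habitat). For instance P(Species=sp2) = 0.200, P(Habitat=wetland) = 0.200, and 0.200×0.200 = 0.040 matches the joint entry. So Species and Habitat are independent.

yes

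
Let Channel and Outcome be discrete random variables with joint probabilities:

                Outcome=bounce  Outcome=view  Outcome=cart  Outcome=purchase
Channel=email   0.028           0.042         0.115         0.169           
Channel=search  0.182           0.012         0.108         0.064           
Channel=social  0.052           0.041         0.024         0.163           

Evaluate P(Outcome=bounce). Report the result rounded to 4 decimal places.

0.2620

P(Outcome=bounce) = 0.028 + 0.182 + 0.052 = 0.262.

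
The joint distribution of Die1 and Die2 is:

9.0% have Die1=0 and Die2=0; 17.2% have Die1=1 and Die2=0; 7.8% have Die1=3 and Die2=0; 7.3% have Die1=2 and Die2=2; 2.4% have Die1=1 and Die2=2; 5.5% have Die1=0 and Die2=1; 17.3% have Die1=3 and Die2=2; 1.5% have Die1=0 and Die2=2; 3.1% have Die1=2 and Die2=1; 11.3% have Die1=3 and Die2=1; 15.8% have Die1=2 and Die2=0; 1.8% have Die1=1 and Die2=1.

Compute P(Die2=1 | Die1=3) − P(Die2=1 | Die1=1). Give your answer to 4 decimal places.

P(Die1=3) = 0.078 + 0.113 + 0.173 = 0.364; P(Die2=1 | Die1=3) = 0.113/0.364 = 0.31044.
P(Die1=1) = 0.172 + 0.018 + 0.024 = 0.214; P(Die2=1 | Die1=1) = 0.018/0.214 = 0.08411.
Difference = 0.2263.

0.2263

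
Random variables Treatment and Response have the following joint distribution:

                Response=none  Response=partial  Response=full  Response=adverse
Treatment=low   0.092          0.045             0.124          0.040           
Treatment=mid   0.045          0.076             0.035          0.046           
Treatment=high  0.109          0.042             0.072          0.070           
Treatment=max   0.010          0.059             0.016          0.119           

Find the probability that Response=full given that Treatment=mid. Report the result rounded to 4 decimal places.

P(Treatment=mid) = 0.045 + 0.076 + 0.035 + 0.046 = 0.202.
P(Response=full | Treatment=mid) = 0.035/0.202 = 0.1733.

0.1733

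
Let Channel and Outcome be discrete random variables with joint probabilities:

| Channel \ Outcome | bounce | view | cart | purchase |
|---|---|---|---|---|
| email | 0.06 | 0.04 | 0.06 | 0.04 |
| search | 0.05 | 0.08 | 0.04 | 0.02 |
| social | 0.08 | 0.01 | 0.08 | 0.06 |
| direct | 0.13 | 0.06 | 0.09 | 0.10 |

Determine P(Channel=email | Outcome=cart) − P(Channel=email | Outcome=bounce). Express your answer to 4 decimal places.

P(Outcome=cart) = 0.06 + 0.04 + 0.08 + 0.09 = 0.27; P(Channel=email | Outcome=cart) = 0.06/0.27 = 0.22222.
P(Outcome=bounce) = 0.06 + 0.05 + 0.08 + 0.13 = 0.32; P(Channel=email | Outcome=bounce) = 0.06/0.32 = 0.18750.
Difference = 0.0347.

0.0347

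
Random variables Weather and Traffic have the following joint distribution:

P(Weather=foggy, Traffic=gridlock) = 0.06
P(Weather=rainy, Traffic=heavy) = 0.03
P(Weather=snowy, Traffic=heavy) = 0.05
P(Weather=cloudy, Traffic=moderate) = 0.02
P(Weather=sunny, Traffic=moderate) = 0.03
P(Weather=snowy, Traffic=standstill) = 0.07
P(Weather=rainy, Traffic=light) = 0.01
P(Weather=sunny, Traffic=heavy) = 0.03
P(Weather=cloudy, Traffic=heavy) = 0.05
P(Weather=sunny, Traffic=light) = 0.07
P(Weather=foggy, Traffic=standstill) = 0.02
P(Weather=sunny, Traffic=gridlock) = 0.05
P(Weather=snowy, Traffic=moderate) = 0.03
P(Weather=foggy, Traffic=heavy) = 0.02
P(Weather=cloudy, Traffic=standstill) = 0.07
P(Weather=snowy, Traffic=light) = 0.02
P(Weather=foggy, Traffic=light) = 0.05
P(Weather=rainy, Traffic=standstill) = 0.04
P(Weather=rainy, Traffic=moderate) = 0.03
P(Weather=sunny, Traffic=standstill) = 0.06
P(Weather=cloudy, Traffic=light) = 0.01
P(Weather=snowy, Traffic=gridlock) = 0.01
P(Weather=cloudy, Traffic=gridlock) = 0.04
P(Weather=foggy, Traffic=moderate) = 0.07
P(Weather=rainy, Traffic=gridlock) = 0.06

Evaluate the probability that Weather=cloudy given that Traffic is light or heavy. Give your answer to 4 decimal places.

P(Traffic=light) = 0.07 + 0.01 + 0.01 + 0.02 + 0.05 = 0.16.
P(Traffic=heavy) = 0.03 + 0.05 + 0.03 + 0.05 + 0.02 = 0.18.
P(Traffic ∈ {light, heavy}) = 0.16 + 0.18 = 0.34; P(Weather=cloudy, Traffic ∈ {light, heavy}) = 0.01 + 0.05 = 0.06.
P(Weather=cloudy | Traffic ∈ {light, heavy}) = 0.06/0.34 = 0.1765.

0.1765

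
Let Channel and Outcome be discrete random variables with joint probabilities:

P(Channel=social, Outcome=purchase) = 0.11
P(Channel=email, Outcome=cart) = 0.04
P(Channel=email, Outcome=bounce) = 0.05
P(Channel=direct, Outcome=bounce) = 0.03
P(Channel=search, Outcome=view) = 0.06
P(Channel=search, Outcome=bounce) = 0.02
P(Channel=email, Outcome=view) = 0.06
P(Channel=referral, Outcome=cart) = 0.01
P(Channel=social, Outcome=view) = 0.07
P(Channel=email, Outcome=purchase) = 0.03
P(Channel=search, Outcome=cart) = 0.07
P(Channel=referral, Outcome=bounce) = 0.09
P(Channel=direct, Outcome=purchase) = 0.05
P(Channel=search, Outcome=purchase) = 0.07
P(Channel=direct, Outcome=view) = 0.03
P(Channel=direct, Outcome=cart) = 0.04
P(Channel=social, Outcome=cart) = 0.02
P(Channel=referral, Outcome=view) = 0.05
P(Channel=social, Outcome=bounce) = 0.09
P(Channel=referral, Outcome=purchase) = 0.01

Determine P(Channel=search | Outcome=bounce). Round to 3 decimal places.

P(Outcome=bounce) = 0.05 + 0.02 + 0.09 + 0.03 + 0.09 = 0.28.
P(Channel=search | Outcome=bounce) = 0.02/0.28 = 0.071.

0.071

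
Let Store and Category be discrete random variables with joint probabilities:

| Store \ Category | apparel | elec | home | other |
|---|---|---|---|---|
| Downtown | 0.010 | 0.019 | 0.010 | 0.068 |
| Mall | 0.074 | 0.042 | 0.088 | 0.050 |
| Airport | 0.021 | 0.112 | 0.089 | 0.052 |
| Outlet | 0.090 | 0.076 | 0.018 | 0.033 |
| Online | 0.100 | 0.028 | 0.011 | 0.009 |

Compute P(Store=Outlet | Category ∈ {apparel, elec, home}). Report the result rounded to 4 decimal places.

0.2335

P(Category=apparel) = 0.010 + 0.074 + 0.021 + 0.090 + 0.100 = 0.295.
P(Category=elec) = 0.019 + 0.042 + 0.112 + 0.076 + 0.028 = 0.277.
P(Category=home) = 0.010 + 0.088 + 0.089 + 0.018 + 0.011 = 0.216.
P(Category ∈ {apparel, elec, home}) = 0.295 + 0.277 + 0.216 = 0.788; P(Store=Outlet, Category ∈ {apparel, elec, home}) = 0.090 + 0.076 + 0.018 = 0.184.
P(Store=Outlet | Category ∈ {apparel, elec, home}) = 0.184/0.788 = 0.2335.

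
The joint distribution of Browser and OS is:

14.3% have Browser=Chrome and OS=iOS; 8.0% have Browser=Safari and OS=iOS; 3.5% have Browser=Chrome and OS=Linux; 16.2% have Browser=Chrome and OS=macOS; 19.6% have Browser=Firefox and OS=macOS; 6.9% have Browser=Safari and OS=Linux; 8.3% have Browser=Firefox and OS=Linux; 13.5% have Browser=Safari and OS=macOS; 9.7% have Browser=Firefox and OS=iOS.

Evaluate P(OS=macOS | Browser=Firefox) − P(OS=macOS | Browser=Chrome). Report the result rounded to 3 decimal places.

P(Browser=Firefox) = 0.196 + 0.083 + 0.097 = 0.376; P(OS=macOS | Browser=Firefox) = 0.196/0.376 = 0.5213.
P(Browser=Chrome) = 0.162 + 0.035 + 0.143 = 0.340; P(OS=macOS | Browser=Chrome) = 0.162/0.340 = 0.4765.
Difference = 0.045.

0.045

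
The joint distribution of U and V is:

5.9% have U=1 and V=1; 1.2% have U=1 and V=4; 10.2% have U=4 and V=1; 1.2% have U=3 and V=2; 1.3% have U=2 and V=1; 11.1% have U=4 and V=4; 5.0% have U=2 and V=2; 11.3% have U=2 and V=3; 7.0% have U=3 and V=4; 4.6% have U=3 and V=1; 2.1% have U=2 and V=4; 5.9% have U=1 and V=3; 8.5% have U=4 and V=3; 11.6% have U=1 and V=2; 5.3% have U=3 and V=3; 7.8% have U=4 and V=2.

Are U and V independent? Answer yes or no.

P(U=1) = 0.246 and P(V=2) = 0.256, so their product is 0.06298, but P(U=1, V=2) = 0.116. Since these differ, U and V are not independent.

no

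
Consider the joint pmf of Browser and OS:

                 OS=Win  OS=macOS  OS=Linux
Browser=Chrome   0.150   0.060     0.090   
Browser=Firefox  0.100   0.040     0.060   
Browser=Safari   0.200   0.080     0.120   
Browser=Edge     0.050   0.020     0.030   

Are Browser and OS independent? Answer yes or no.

yes

Every cell satisfies P(Browser,OS) = P(Browser)·P(OS). For instance P(Browser=Firefox) = 0.200, P(OS=Win) = 0.500, and 0.200×0.500 = 0.100 matches the joint entry. So Browser and OS are independent.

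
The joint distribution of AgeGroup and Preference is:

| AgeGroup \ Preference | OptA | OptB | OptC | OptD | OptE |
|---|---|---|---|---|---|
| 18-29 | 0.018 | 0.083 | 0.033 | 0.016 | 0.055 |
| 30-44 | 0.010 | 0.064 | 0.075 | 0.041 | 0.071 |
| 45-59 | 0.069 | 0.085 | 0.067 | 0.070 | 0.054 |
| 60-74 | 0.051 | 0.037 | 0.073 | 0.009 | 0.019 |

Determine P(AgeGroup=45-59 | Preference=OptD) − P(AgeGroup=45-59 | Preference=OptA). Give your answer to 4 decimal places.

0.0485

P(Preference=OptD) = 0.016 + 0.041 + 0.070 + 0.009 = 0.136; P(AgeGroup=45-59 | Preference=OptD) = 0.070/0.136 = 0.51471.
P(Preference=OptA) = 0.018 + 0.010 + 0.069 + 0.051 = 0.148; P(AgeGroup=45-59 | Preference=OptA) = 0.069/0.148 = 0.46622.
Difference = 0.0485.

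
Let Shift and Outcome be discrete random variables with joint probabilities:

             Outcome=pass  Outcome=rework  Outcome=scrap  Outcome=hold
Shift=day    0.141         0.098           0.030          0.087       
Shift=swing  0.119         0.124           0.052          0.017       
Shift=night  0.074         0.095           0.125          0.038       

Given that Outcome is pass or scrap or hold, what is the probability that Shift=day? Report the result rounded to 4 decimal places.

P(Outcome=pass) = 0.141 + 0.119 + 0.074 = 0.334.
P(Outcome=scrap) = 0.030 + 0.052 + 0.125 = 0.207.
P(Outcome=hold) = 0.087 + 0.017 + 0.038 = 0.142.
P(Outcome ∈ {pass, scrap, hold}) = 0.334 + 0.207 + 0.142 = 0.683; P(Shift=day, Outcome ∈ {pass, scrap, hold}) = 0.141 + 0.030 + 0.087 = 0.258.
P(Shift=day | Outcome ∈ {pass, scrap, hold}) = 0.258/0.683 = 0.3777.

0.3777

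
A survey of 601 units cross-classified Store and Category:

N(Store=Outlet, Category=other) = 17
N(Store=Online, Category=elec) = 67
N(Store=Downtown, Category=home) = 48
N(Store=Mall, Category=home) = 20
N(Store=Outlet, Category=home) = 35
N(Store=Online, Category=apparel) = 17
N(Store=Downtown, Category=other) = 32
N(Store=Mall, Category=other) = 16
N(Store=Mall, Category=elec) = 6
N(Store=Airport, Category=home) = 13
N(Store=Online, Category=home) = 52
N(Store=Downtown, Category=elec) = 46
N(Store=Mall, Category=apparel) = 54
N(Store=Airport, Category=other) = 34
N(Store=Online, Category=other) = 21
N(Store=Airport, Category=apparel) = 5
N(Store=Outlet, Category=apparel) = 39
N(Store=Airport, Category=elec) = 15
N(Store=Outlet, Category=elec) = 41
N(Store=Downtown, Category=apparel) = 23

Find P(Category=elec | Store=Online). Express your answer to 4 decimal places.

0.4268

Total with Store=Online: 17 + 67 + 52 + 21 = 157.
P(Category=elec | Store=Online) = 67/157 = 0.4268.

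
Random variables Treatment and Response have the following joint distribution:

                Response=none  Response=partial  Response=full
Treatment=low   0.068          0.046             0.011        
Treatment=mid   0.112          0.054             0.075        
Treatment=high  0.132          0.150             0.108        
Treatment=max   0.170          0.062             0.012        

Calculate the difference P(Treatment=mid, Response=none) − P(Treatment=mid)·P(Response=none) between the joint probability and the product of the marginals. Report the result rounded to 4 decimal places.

P(Treatment=mid) = 0.112 + 0.054 + 0.075 = 0.241.
P(Response=none) = 0.068 + 0.112 + 0.132 + 0.170 = 0.482.
P(Treatment=mid, Response=none) − P(Treatment=mid)P(Response=none) = 0.112 − 0.241×0.482 = -0.0042.

-0.0042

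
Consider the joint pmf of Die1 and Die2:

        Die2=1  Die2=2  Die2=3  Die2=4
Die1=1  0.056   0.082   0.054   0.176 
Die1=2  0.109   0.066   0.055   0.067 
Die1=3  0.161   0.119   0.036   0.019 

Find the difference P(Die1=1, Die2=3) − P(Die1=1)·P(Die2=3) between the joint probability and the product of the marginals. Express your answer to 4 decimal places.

P(Die1=1) = 0.056 + 0.082 + 0.054 + 0.176 = 0.368.
P(Die2=3) = 0.054 + 0.055 + 0.036 = 0.145.
P(Die1=1, Die2=3) − P(Die1=1)P(Die2=3) = 0.054 − 0.368×0.145 = 0.0006.

0.0006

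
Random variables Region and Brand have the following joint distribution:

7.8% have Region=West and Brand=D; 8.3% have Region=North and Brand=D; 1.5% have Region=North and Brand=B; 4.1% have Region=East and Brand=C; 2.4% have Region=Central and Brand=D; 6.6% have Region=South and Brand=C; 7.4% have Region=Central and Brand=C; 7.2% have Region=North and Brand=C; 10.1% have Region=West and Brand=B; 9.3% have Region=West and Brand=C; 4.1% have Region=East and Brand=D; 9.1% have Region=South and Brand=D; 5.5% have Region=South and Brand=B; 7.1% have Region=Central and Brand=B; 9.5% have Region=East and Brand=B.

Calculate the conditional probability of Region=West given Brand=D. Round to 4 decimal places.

P(Brand=D) = 0.083 + 0.091 + 0.041 + 0.078 + 0.024 = 0.317.
P(Region=West | Brand=D) = 0.078/0.317 = 0.2461.

0.2461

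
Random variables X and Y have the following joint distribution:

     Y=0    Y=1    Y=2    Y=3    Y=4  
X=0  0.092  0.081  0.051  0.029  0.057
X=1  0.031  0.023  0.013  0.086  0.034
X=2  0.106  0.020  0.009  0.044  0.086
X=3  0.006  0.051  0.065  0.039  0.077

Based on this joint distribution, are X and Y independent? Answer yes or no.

no

P(X=3) = 0.238 and P(Y=0) = 0.235, so their product is 0.05593, but P(X=3, Y=0) = 0.006. Since these differ, X and Y are not independent.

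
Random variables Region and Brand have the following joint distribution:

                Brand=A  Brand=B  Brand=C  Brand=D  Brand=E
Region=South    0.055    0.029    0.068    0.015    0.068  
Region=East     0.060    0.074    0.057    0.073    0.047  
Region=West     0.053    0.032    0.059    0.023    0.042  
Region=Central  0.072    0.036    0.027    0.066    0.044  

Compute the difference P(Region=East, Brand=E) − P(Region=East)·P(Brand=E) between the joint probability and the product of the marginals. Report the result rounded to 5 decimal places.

-0.01551

P(Region=East) = 0.060 + 0.074 + 0.057 + 0.073 + 0.047 = 0.311.
P(Brand=E) = 0.068 + 0.047 + 0.042 + 0.044 = 0.201.
P(Region=East, Brand=E) − P(Region=East)P(Brand=E) = 0.047 − 0.311×0.201 = -0.01551.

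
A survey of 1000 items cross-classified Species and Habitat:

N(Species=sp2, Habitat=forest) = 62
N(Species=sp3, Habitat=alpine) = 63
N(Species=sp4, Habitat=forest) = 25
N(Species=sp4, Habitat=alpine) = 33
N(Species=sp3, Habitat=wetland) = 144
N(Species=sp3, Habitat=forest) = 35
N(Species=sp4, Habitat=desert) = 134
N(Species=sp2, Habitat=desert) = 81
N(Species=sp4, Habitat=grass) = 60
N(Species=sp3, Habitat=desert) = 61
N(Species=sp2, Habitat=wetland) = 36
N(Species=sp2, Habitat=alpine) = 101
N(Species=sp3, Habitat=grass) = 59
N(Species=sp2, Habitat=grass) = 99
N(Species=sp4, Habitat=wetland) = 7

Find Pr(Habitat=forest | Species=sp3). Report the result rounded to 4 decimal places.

Total with Species=sp3: 35 + 59 + 144 + 61 + 63 = 362.
P(Habitat=forest | Species=sp3) = 35/362 = 0.0967.

0.0967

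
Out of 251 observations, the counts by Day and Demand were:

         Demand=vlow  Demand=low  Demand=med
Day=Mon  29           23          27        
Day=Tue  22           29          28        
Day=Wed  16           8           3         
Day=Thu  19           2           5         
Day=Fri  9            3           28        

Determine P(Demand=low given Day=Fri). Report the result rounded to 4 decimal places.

0.0750

Total with Day=Fri: 9 + 3 + 28 = 40.
P(Demand=low | Day=Fri) = 3/40 = 0.0750.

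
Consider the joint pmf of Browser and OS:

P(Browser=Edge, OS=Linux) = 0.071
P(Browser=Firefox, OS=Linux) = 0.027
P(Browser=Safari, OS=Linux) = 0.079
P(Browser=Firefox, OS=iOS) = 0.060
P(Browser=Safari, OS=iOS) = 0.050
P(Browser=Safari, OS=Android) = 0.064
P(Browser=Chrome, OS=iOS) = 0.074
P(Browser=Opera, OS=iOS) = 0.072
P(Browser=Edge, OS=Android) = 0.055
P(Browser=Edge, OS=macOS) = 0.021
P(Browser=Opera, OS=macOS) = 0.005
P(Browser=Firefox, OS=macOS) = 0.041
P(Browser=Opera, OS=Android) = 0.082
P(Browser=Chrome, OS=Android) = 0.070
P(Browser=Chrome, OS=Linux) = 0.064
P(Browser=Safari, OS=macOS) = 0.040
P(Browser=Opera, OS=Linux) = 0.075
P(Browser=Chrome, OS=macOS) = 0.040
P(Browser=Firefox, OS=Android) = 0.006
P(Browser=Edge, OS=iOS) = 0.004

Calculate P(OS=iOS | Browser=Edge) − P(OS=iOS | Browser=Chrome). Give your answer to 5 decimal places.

-0.27190

P(Browser=Edge) = 0.021 + 0.071 + 0.004 + 0.055 = 0.151; P(OS=iOS | Browser=Edge) = 0.004/0.151 = 0.026490.
P(Browser=Chrome) = 0.040 + 0.064 + 0.074 + 0.070 = 0.248; P(OS=iOS | Browser=Chrome) = 0.074/0.248 = 0.298387.
Difference = -0.27190.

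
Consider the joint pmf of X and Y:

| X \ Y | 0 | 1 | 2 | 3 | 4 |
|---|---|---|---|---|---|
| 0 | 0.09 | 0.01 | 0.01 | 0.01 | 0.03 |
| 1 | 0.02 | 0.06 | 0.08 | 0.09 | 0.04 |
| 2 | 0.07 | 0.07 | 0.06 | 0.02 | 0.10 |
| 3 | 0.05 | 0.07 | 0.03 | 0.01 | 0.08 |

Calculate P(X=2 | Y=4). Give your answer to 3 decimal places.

0.400

P(Y=4) = 0.03 + 0.04 + 0.10 + 0.08 = 0.25.
P(X=2 | Y=4) = 0.10/0.25 = 0.400.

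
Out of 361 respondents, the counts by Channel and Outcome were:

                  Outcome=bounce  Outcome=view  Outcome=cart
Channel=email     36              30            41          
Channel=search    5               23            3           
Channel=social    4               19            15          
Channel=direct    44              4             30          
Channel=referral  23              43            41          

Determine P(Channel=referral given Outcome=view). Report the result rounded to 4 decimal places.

0.3613

Total with Outcome=view: 30 + 23 + 19 + 4 + 43 = 119.
P(Channel=referral | Outcome=view) = 43/119 = 0.3613.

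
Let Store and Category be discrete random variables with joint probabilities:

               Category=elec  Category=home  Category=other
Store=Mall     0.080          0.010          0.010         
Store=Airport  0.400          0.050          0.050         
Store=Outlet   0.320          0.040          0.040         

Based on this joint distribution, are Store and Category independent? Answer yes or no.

yes

Every cell satisfies P(Store,Category) = P(Store)·P(Category). For instance P(Store=Airport) = 0.500, P(Category=other) = 0.100, and 0.500×0.100 = 0.050 matches the joint entry. So Store and Category are independent.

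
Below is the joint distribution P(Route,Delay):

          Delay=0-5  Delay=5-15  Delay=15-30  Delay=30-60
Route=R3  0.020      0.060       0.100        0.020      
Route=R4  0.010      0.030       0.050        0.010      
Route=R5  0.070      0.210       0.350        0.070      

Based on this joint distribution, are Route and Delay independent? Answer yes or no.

Every cell satisfies P(Route,Delay) = P(Route)·P(Delay). For instance P(Route=R3) = 0.200, P(Delay=15-30) = 0.500, and 0.200×0.500 = 0.100 matches the joint entry. So Route and Delay are independent.

yes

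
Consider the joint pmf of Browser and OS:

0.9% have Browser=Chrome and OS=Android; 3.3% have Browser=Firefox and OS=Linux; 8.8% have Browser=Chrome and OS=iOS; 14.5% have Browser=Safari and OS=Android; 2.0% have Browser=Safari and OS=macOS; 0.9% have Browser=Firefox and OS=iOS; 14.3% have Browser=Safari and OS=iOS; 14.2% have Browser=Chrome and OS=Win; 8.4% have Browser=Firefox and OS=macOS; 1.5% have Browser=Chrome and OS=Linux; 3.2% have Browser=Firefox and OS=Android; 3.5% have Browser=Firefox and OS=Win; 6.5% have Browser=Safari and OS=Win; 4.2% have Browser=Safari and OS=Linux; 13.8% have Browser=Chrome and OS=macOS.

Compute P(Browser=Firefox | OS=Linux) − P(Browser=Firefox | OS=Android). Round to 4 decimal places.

0.1946

P(OS=Linux) = 0.015 + 0.033 + 0.042 = 0.090; P(Browser=Firefox | OS=Linux) = 0.033/0.090 = 0.36667.
P(OS=Android) = 0.009 + 0.032 + 0.145 = 0.186; P(Browser=Firefox | OS=Android) = 0.032/0.186 = 0.17204.
Difference = 0.1946.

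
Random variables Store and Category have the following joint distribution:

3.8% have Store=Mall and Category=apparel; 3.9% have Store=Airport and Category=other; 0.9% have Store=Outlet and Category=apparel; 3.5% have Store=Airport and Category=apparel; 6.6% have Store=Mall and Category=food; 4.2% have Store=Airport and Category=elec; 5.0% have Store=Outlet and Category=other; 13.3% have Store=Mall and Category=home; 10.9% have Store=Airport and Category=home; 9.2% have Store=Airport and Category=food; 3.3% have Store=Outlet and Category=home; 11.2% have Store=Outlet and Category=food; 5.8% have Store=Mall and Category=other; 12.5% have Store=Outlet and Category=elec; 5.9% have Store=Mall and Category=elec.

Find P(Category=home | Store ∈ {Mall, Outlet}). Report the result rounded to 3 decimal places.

0.243

P(Store=Mall) = 0.066 + 0.038 + 0.059 + 0.133 + 0.058 = 0.354.
P(Store=Outlet) = 0.112 + 0.009 + 0.125 + 0.033 + 0.050 = 0.329.
P(Store ∈ {Mall, Outlet}) = 0.354 + 0.329 = 0.683; P(Category=home, Store ∈ {Mall, Outlet}) = 0.133 + 0.033 = 0.166.
P(Category=home | Store ∈ {Mall, Outlet}) = 0.166/0.683 = 0.243.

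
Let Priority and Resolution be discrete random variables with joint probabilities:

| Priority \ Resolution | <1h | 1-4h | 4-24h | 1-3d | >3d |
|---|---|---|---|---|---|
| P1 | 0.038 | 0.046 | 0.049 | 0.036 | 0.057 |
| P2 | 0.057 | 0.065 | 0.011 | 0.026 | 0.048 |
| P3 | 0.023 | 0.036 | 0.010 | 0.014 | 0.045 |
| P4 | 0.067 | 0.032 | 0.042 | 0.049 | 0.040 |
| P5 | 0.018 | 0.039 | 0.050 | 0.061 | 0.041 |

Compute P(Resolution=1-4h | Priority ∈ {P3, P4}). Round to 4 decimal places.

0.1899

P(Priority=P3) = 0.023 + 0.036 + 0.010 + 0.014 + 0.045 = 0.128.
P(Priority=P4) = 0.067 + 0.032 + 0.042 + 0.049 + 0.040 = 0.230.
P(Priority ∈ {P3, P4}) = 0.128 + 0.230 = 0.358; P(Resolution=1-4h, Priority ∈ {P3, P4}) = 0.036 + 0.032 = 0.068.
P(Resolution=1-4h | Priority ∈ {P3, P4}) = 0.068/0.358 = 0.1899.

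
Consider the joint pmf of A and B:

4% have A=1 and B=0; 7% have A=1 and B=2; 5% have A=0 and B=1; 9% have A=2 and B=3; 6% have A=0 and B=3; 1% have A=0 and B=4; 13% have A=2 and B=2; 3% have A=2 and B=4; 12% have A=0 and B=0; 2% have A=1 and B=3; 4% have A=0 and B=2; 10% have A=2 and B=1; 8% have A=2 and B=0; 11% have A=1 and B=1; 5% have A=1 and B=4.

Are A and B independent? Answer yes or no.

P(A=0) = 0.28 and P(B=0) = 0.24, so their product is 0.0672, but P(A=0, B=0) = 0.12. Since these differ, A and B are not independent.

no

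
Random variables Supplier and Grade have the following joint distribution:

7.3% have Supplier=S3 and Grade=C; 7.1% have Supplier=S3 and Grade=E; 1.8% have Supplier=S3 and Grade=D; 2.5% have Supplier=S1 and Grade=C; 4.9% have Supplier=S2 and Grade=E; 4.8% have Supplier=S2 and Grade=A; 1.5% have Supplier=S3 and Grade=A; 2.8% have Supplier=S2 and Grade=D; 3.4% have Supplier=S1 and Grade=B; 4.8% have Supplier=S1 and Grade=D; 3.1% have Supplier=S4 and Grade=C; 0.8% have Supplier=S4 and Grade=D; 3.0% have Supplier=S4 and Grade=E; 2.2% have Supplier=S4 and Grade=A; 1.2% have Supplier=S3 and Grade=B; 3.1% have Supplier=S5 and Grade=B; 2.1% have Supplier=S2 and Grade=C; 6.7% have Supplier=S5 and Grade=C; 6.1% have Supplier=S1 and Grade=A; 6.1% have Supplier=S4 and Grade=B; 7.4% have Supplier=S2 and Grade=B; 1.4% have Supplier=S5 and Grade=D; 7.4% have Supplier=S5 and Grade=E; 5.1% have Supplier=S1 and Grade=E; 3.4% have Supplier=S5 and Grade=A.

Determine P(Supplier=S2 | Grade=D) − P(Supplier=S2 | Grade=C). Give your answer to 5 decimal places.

0.14461

P(Grade=D) = 0.048 + 0.028 + 0.018 + 0.008 + 0.014 = 0.116; P(Supplier=S2 | Grade=D) = 0.028/0.116 = 0.241379.
P(Grade=C) = 0.025 + 0.021 + 0.073 + 0.031 + 0.067 = 0.217; P(Supplier=S2 | Grade=C) = 0.021/0.217 = 0.096774.
Difference = 0.14461.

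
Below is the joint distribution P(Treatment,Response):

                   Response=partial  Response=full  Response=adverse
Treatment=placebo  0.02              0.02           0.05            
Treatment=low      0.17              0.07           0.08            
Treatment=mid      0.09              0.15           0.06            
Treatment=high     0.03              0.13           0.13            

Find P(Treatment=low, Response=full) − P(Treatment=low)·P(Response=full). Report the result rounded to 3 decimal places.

-0.048

P(Treatment=low) = 0.17 + 0.07 + 0.08 = 0.32.
P(Response=full) = 0.02 + 0.07 + 0.15 + 0.13 = 0.37.
P(Treatment=low, Response=full) − P(Treatment=low)P(Response=full) = 0.07 − 0.32×0.37 = -0.048.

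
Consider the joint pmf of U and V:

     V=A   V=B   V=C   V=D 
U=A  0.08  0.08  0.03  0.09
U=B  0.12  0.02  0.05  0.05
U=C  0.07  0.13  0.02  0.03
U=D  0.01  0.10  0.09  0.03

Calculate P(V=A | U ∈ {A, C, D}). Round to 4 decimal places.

P(U=A) = 0.08 + 0.08 + 0.03 + 0.09 = 0.28.
P(U=C) = 0.07 + 0.13 + 0.02 + 0.03 = 0.25.
P(U=D) = 0.01 + 0.10 + 0.09 + 0.03 = 0.23.
P(U ∈ {A, C, D}) = 0.28 + 0.25 + 0.23 = 0.76; P(V=A, U ∈ {A, C, D}) = 0.08 + 0.07 + 0.01 = 0.16.
P(V=A | U ∈ {A, C, D}) = 0.16/0.76 = 0.2105.

0.2105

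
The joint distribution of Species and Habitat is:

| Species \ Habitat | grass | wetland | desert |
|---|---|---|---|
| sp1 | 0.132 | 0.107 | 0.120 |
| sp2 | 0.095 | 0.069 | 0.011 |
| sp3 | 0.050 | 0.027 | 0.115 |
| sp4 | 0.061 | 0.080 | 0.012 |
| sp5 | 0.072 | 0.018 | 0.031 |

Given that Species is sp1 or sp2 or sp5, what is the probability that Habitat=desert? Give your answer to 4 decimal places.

0.2473

P(Species=sp1) = 0.132 + 0.107 + 0.120 = 0.359.
P(Species=sp2) = 0.095 + 0.069 + 0.011 = 0.175.
P(Species=sp5) = 0.072 + 0.018 + 0.031 = 0.121.
P(Species ∈ {sp1, sp2, sp5}) = 0.359 + 0.175 + 0.121 = 0.655; P(Habitat=desert, Species ∈ {sp1, sp2, sp5}) = 0.120 + 0.011 + 0.031 = 0.162.
P(Habitat=desert | Species ∈ {sp1, sp2, sp5}) = 0.162/0.655 = 0.2473.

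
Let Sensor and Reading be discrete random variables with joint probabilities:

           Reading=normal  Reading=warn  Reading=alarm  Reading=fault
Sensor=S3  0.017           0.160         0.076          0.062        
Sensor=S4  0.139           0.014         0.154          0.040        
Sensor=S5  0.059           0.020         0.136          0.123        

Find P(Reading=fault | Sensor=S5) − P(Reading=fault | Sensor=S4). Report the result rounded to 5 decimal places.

0.24863

P(Sensor=S5) = 0.059 + 0.020 + 0.136 + 0.123 = 0.338; P(Reading=fault | Sensor=S5) = 0.123/0.338 = 0.363905.
P(Sensor=S4) = 0.139 + 0.014 + 0.154 + 0.040 = 0.347; P(Reading=fault | Sensor=S4) = 0.040/0.347 = 0.115274.
Difference = 0.24863.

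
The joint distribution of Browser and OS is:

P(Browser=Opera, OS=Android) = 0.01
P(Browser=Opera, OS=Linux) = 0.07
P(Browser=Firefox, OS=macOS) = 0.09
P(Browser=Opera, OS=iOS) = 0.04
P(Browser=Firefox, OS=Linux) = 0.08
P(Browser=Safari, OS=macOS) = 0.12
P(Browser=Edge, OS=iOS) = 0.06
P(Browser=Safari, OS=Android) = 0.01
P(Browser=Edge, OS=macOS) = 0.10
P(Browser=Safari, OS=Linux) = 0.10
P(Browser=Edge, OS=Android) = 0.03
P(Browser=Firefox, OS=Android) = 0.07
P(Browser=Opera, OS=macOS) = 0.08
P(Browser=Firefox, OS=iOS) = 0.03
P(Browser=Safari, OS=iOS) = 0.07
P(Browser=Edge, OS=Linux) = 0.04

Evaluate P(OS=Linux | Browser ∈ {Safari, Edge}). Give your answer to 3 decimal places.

0.264

P(Browser=Safari) = 0.12 + 0.10 + 0.07 + 0.01 = 0.30.
P(Browser=Edge) = 0.10 + 0.04 + 0.06 + 0.03 = 0.23.
P(Browser ∈ {Safari, Edge}) = 0.30 + 0.23 = 0.53; P(OS=Linux, Browser ∈ {Safari, Edge}) = 0.10 + 0.04 = 0.14.
P(OS=Linux | Browser ∈ {Safari, Edge}) = 0.14/0.53 = 0.264.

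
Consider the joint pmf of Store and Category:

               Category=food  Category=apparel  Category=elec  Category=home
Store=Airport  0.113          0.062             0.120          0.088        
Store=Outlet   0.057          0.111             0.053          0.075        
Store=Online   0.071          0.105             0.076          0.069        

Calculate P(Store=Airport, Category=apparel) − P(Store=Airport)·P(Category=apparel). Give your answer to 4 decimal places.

-0.0445

P(Store=Airport) = 0.113 + 0.062 + 0.120 + 0.088 = 0.383.
P(Category=apparel) = 0.062 + 0.111 + 0.105 = 0.278.
P(Store=Airport, Category=apparel) − P(Store=Airport)P(Category=apparel) = 0.062 − 0.383×0.278 = -0.0445.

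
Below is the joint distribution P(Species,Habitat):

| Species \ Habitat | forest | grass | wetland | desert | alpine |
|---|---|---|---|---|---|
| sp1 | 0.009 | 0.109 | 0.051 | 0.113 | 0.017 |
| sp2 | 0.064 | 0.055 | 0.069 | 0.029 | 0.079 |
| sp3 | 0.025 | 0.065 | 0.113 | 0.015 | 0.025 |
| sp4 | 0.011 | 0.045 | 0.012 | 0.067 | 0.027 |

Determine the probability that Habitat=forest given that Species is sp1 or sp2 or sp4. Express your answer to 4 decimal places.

0.1110

P(Species=sp1) = 0.009 + 0.109 + 0.051 + 0.113 + 0.017 = 0.299.
P(Species=sp2) = 0.064 + 0.055 + 0.069 + 0.029 + 0.079 = 0.296.
P(Species=sp4) = 0.011 + 0.045 + 0.012 + 0.067 + 0.027 = 0.162.
P(Species ∈ {sp1, sp2, sp4}) = 0.299 + 0.296 + 0.162 = 0.757; P(Habitat=forest, Species ∈ {sp1, sp2, sp4}) = 0.009 + 0.064 + 0.011 = 0.084.
P(Habitat=forest | Species ∈ {sp1, sp2, sp4}) = 0.084/0.757 = 0.1110.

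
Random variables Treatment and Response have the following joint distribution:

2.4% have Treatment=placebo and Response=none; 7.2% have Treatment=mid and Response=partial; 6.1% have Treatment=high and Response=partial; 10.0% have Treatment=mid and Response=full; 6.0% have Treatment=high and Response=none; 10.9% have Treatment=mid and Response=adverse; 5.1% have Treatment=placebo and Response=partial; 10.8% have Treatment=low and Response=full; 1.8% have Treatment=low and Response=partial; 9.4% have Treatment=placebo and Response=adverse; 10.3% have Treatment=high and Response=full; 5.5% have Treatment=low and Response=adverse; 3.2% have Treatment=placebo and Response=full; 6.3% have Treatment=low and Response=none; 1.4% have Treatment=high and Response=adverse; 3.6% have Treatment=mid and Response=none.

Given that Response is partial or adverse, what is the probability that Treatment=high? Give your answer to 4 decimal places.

P(Response=partial) = 0.051 + 0.018 + 0.072 + 0.061 = 0.202.
P(Response=adverse) = 0.094 + 0.055 + 0.109 + 0.014 = 0.272.
P(Response ∈ {partial, adverse}) = 0.202 + 0.272 = 0.474; P(Treatment=high, Response ∈ {partial, adverse}) = 0.061 + 0.014 = 0.075.
P(Treatment=high | Response ∈ {partial, adverse}) = 0.075/0.474 = 0.1582.

0.1582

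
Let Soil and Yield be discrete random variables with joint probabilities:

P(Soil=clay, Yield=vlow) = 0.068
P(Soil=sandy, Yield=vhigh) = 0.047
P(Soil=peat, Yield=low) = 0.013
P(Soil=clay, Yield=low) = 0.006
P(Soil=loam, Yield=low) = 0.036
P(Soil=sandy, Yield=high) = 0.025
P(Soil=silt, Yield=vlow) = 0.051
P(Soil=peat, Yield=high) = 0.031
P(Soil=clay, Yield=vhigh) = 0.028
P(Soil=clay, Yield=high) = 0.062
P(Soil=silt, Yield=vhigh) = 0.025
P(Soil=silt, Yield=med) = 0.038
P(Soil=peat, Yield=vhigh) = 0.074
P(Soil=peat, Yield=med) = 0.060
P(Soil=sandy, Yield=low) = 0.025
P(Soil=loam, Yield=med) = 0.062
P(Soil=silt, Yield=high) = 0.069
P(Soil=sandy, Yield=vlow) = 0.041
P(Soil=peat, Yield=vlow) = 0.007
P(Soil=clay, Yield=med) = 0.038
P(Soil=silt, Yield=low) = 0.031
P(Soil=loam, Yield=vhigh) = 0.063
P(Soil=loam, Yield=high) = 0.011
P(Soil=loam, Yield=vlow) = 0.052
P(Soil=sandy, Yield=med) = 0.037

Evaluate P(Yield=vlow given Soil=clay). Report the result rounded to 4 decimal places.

P(Soil=clay) = 0.068 + 0.006 + 0.038 + 0.062 + 0.028 = 0.202.
P(Yield=vlow | Soil=clay) = 0.068/0.202 = 0.3366.

0.3366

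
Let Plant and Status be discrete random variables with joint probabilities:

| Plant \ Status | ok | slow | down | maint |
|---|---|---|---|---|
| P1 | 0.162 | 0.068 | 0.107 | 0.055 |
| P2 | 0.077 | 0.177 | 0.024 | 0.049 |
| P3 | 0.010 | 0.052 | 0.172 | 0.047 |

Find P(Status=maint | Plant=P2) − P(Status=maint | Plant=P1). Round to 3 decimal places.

0.010

P(Plant=P2) = 0.077 + 0.177 + 0.024 + 0.049 = 0.327; P(Status=maint | Plant=P2) = 0.049/0.327 = 0.1498.
P(Plant=P1) = 0.162 + 0.068 + 0.107 + 0.055 = 0.392; P(Status=maint | Plant=P1) = 0.055/0.392 = 0.1403.
Difference = 0.010.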